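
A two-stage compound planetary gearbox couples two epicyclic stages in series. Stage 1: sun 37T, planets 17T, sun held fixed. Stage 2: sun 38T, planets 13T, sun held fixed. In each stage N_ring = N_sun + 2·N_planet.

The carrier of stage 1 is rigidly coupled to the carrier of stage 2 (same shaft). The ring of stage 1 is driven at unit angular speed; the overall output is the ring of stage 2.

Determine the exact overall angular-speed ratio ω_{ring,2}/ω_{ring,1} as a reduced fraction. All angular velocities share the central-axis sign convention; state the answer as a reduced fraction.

Stage 1: N_ring = 37 + 2·17 = 71
Stage 1: 37(ω_s−ω_c) = −71(ω_r−ω_c),  ω_s=0, ω_r=1
Stage 1: 37(0−ω_c) = −71(1−ω_c)  ⇒  108ω_c = 71  ⇒  ω_c = 71/108
  ⇒ ω_c¹/ω_r¹ = 71/108
Stage 2: N_ring = 38 + 2·13 = 64
Stage 2: 38(ω_s−ω_c) = −64(ω_r−ω_c),  ω_s=0, ω_c=1
Stage 2: ω_r = 1 − (38/64)(0−1) = 51/32
  ⇒ ω_r²/ω_c² = 51/32
Coupling ω_c² = ω_c¹ ⇒ overall = 71/108 × 51/32 = 1207/1152

1207/1152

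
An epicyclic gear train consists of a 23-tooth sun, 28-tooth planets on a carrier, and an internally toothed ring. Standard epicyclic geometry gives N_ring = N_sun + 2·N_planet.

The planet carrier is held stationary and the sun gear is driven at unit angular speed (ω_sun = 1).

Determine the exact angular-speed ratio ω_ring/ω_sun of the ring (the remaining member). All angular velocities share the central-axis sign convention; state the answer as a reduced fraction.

-23/79

N_ring = 23 + 2·28 = 79
23(ω_s−ω_c) = −79(ω_r−ω_c),  ω_c=0, ω_s=1
ω_r = 0 − (23/79)(1−0) = -23/79
ω_r/ω_s = -23/79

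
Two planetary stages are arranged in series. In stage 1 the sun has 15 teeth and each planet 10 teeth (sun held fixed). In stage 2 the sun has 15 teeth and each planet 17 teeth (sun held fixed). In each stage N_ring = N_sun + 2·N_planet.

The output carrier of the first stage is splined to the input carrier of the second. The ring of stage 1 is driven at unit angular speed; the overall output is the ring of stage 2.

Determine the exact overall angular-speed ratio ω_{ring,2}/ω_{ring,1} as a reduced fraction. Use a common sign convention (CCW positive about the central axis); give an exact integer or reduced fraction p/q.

32/35

Stage 1: N_ring = 15 + 2·10 = 35
Stage 1: 15(ω_s−ω_c) = −35(ω_r−ω_c),  ω_s=0, ω_r=1
Stage 1: 15(0−ω_c) = −35(1−ω_c)  ⇒  50ω_c = 35  ⇒  ω_c = 7/10
  ⇒ ω_c¹/ω_r¹ = 7/10
Stage 2: N_ring = 15 + 2·17 = 49
Stage 2: 15(ω_s−ω_c) = −49(ω_r−ω_c),  ω_s=0, ω_c=1
Stage 2: ω_r = 1 − (15/49)(0−1) = 64/49
  ⇒ ω_r²/ω_c² = 64/49
Coupling ω_c² = ω_c¹ ⇒ overall = 7/10 × 64/49 = 32/35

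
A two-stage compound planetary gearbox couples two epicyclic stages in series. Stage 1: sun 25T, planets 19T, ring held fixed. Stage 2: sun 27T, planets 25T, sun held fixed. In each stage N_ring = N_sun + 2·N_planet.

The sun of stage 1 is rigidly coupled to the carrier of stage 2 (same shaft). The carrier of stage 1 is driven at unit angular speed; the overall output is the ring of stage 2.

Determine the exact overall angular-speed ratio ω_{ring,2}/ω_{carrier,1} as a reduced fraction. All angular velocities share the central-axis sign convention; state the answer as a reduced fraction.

832/175

Stage 1: N_ring = 25 + 2·19 = 63
Stage 1: 25(ω_s−ω_c) = −63(ω_r−ω_c),  ω_r=0, ω_c=1
Stage 1: ω_s = 1 − (63/25)(0−1) = 88/25
  ⇒ ω_s¹/ω_c¹ = 88/25
Stage 2: N_ring = 27 + 2·25 = 77
Stage 2: 27(ω_s−ω_c) = −77(ω_r−ω_c),  ω_s=0, ω_c=1
Stage 2: ω_r = 1 − (27/77)(0−1) = 104/77
  ⇒ ω_r²/ω_c² = 104/77
Coupling ω_c² = ω_s¹ ⇒ overall = 88/25 × 104/77 = 832/175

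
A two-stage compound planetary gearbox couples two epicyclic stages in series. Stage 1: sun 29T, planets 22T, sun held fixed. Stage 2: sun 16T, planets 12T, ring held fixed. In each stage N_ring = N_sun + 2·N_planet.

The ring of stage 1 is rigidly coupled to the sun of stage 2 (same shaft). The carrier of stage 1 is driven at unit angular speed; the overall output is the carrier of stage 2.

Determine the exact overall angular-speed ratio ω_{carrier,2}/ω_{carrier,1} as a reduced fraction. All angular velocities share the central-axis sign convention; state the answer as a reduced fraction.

204/511

Stage 1: N_ring = 29 + 2·22 = 73
Stage 1: 29(ω_s−ω_c) = −73(ω_r−ω_c),  ω_s=0, ω_c=1
Stage 1: ω_r = 1 − (29/73)(0−1) = 102/73
  ⇒ ω_r¹/ω_c¹ = 102/73
Stage 2: N_ring = 16 + 2·12 = 40
Stage 2: 16(ω_s−ω_c) = −40(ω_r−ω_c),  ω_r=0, ω_s=1
Stage 2: 16(1−ω_c) = −40(0−ω_c)  ⇒  56ω_c = 16  ⇒  ω_c = 2/7
  ⇒ ω_c²/ω_s² = 2/7
Coupling ω_s² = ω_r¹ ⇒ overall = 102/73 × 2/7 = 204/511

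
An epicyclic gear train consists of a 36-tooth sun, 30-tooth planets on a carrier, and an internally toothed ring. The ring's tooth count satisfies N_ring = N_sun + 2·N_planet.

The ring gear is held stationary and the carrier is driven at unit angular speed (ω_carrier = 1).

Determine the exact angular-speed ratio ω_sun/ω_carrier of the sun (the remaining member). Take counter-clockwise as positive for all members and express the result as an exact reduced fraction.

11/3

N_ring = 36 + 2·30 = 96
36(ω_s−ω_c) = −96(ω_r−ω_c),  ω_r=0, ω_c=1
ω_s = 1 − (96/36)(0−1) = 11/3
ω_s/ω_c = 11/3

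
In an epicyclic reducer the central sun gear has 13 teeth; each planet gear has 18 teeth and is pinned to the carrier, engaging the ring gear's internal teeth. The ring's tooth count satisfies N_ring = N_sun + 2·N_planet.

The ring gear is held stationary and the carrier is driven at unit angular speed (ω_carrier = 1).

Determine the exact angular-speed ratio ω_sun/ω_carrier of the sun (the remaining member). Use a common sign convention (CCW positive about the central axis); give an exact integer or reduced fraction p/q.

62/13

N_ring = 13 + 2·18 = 49
13(ω_s−ω_c) = −49(ω_r−ω_c),  ω_r=0, ω_c=1
ω_s = 1 − (49/13)(0−1) = 62/13
ω_s/ω_c = 62/13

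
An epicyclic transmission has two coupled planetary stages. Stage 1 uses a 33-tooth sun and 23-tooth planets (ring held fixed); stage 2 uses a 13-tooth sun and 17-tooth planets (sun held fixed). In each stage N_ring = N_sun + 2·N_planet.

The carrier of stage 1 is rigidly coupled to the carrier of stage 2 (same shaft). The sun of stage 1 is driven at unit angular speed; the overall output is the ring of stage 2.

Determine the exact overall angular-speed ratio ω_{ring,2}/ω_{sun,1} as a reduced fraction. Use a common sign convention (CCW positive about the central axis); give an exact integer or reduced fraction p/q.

Stage 1: N_ring = 33 + 2·23 = 79
Stage 1: 33(ω_s−ω_c) = −79(ω_r−ω_c),  ω_r=0, ω_s=1
Stage 1: 33(1−ω_c) = −79(0−ω_c)  ⇒  112ω_c = 33  ⇒  ω_c = 33/112
  ⇒ ω_c¹/ω_s¹ = 33/112
Stage 2: N_ring = 13 + 2·17 = 47
Stage 2: 13(ω_s−ω_c) = −47(ω_r−ω_c),  ω_s=0, ω_c=1
Stage 2: ω_r = 1 − (13/47)(0−1) = 60/47
  ⇒ ω_r²/ω_c² = 60/47
Coupling ω_c² = ω_c¹ ⇒ overall = 33/112 × 60/47 = 495/1316

495/1316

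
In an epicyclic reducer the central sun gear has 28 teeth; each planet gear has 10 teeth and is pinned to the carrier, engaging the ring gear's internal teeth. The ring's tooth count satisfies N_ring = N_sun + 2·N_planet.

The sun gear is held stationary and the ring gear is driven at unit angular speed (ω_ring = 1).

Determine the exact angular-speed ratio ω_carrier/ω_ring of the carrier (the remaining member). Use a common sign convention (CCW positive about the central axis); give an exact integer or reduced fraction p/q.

N_ring = 28 + 2·10 = 48
28(ω_s−ω_c) = −48(ω_r−ω_c),  ω_s=0, ω_r=1
28(0−ω_c) = −48(1−ω_c)  ⇒  76ω_c = 48  ⇒  ω_c = 12/19
ω_c/ω_r = 12/19

12/19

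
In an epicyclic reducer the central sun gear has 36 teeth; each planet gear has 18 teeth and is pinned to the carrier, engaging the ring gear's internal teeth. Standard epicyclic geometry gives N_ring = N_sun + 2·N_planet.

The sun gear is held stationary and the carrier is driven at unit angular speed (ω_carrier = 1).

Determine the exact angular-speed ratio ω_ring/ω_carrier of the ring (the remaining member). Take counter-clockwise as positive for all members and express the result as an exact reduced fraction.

3/2

N_ring = 36 + 2·18 = 72
36(ω_s−ω_c) = −72(ω_r−ω_c),  ω_s=0, ω_c=1
ω_r = 1 − (36/72)(0−1) = 3/2
ω_r/ω_c = 3/2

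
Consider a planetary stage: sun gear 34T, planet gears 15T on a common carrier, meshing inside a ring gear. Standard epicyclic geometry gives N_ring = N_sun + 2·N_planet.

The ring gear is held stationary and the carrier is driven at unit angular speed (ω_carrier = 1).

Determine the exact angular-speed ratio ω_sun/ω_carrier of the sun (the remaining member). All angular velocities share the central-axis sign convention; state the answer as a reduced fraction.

N_ring = 34 + 2·15 = 64
34(ω_s−ω_c) = −64(ω_r−ω_c),  ω_r=0, ω_c=1
ω_s = 1 − (64/34)(0−1) = 49/17
ω_s/ω_c = 49/17

49/17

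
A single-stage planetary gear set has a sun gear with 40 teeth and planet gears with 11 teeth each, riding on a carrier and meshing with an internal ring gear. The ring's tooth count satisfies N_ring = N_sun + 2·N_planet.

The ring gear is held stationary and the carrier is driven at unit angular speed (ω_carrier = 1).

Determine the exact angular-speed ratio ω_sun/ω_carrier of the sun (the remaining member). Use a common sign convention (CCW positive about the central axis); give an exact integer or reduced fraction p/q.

N_ring = 40 + 2·11 = 62
40(ω_s−ω_c) = −62(ω_r−ω_c),  ω_r=0, ω_c=1
ω_s = 1 − (62/40)(0−1) = 51/20
ω_s/ω_c = 51/20

51/20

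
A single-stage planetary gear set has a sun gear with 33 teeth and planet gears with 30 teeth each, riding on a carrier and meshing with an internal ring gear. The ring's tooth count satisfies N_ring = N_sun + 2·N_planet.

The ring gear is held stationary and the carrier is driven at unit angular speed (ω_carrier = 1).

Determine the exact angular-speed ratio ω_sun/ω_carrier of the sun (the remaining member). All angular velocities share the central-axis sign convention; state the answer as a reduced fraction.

42/11

N_ring = 33 + 2·30 = 93
33(ω_s−ω_c) = −93(ω_r−ω_c),  ω_r=0, ω_c=1
ω_s = 1 − (93/33)(0−1) = 42/11
ω_s/ω_c = 42/11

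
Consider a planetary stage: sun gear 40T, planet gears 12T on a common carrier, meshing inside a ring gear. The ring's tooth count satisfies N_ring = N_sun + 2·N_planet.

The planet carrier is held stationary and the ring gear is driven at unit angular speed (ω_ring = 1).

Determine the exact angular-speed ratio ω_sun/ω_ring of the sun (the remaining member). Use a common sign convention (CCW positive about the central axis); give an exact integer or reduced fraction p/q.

-8/5

N_ring = 40 + 2·12 = 64
40(ω_s−ω_c) = −64(ω_r−ω_c),  ω_c=0, ω_r=1
ω_s = 0 − (64/40)(1−0) = -8/5
ω_s/ω_r = -8/5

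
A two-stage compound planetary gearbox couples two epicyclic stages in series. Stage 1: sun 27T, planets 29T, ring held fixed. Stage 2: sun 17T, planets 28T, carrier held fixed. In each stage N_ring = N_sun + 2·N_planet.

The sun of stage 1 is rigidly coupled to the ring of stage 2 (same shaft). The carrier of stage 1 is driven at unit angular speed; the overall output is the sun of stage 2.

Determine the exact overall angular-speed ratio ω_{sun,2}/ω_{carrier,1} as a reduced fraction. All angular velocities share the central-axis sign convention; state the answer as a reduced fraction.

-8176/459

Stage 1: N_ring = 27 + 2·29 = 85
Stage 1: 27(ω_s−ω_c) = −85(ω_r−ω_c),  ω_r=0, ω_c=1
Stage 1: ω_s = 1 − (85/27)(0−1) = 112/27
  ⇒ ω_s¹/ω_c¹ = 112/27
Stage 2: N_ring = 17 + 2·28 = 73
Stage 2: 17(ω_s−ω_c) = −73(ω_r−ω_c),  ω_c=0, ω_r=1
Stage 2: ω_s = 0 − (73/17)(1−0) = -73/17
  ⇒ ω_s²/ω_r² = -73/17
Coupling ω_r² = ω_s¹ ⇒ overall = 112/27 × -73/17 = -8176/459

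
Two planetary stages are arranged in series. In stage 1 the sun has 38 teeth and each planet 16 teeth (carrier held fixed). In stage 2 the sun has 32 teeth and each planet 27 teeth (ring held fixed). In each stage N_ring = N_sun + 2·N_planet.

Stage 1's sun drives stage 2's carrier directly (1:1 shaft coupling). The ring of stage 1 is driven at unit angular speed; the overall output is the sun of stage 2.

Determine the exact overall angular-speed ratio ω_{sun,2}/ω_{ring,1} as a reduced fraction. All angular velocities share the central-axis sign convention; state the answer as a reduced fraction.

-2065/304

Stage 1: N_ring = 38 + 2·16 = 70
Stage 1: 38(ω_s−ω_c) = −70(ω_r−ω_c),  ω_c=0, ω_r=1
Stage 1: ω_s = 0 − (70/38)(1−0) = -35/19
  ⇒ ω_s¹/ω_r¹ = -35/19
Stage 2: N_ring = 32 + 2·27 = 86
Stage 2: 32(ω_s−ω_c) = −86(ω_r−ω_c),  ω_r=0, ω_c=1
Stage 2: ω_s = 1 − (86/32)(0−1) = 59/16
  ⇒ ω_s²/ω_c² = 59/16
Coupling ω_c² = ω_s¹ ⇒ overall = -35/19 × 59/16 = -2065/304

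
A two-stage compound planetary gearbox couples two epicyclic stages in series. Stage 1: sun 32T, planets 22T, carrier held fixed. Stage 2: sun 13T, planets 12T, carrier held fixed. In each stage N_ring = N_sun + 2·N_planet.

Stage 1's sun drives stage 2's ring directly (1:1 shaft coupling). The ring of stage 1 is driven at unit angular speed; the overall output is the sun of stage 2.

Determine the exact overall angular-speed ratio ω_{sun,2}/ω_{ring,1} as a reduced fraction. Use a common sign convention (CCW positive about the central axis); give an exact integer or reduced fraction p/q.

703/104

Stage 1: N_ring = 32 + 2·22 = 76
Stage 1: 32(ω_s−ω_c) = −76(ω_r−ω_c),  ω_c=0, ω_r=1
Stage 1: ω_s = 0 − (76/32)(1−0) = -19/8
  ⇒ ω_s¹/ω_r¹ = -19/8
Stage 2: N_ring = 13 + 2·12 = 37
Stage 2: 13(ω_s−ω_c) = −37(ω_r−ω_c),  ω_c=0, ω_r=1
Stage 2: ω_s = 0 − (37/13)(1−0) = -37/13
  ⇒ ω_s²/ω_r² = -37/13
Coupling ω_r² = ω_s¹ ⇒ overall = -19/8 × -37/13 = 703/104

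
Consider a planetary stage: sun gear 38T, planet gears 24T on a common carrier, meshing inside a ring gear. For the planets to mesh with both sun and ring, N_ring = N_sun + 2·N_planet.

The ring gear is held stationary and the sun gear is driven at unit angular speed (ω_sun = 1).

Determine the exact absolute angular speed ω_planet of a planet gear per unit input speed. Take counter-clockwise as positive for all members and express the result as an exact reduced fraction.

N_ring = 38 + 2·24 = 86
38(ω_s−ω_c) = −86(ω_r−ω_c),  ω_r=0, ω_s=1
38(1−ω_c) = −86(0−ω_c)  ⇒  124ω_c = 38  ⇒  ω_c = 19/62
sun–planet: 38·(1−19/62) = −24·(ω_p−ω_c)  ⇒  ω_p−ω_c = −(38/24)·(43/62) = -817/744
ω_p = 19/62 − 817/744 = -19/24

-19/24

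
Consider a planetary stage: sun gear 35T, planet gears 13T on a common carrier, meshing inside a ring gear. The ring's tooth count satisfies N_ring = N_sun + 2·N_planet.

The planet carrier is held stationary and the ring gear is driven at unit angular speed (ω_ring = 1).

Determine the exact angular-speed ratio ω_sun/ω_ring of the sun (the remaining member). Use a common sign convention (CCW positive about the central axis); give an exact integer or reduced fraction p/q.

-61/35

N_ring = 35 + 2·13 = 61
35(ω_s−ω_c) = −61(ω_r−ω_c),  ω_c=0, ω_r=1
ω_s = 0 − (61/35)(1−0) = -61/35
ω_s/ω_r = -61/35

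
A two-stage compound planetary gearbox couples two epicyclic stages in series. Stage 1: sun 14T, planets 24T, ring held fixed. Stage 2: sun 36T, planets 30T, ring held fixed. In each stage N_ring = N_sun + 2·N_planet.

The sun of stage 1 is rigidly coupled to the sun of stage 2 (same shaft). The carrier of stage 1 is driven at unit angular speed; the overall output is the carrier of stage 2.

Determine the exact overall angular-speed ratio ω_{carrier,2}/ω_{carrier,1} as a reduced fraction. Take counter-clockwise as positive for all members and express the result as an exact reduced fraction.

Stage 1: N_ring = 14 + 2·24 = 62
Stage 1: 14(ω_s−ω_c) = −62(ω_r−ω_c),  ω_r=0, ω_c=1
Stage 1: ω_s = 1 − (62/14)(0−1) = 38/7
  ⇒ ω_s¹/ω_c¹ = 38/7
Stage 2: N_ring = 36 + 2·30 = 96
Stage 2: 36(ω_s−ω_c) = −96(ω_r−ω_c),  ω_r=0, ω_s=1
Stage 2: 36(1−ω_c) = −96(0−ω_c)  ⇒  132ω_c = 36  ⇒  ω_c = 3/11
  ⇒ ω_c²/ω_s² = 3/11
Coupling ω_s² = ω_s¹ ⇒ overall = 38/7 × 3/11 = 114/77

114/77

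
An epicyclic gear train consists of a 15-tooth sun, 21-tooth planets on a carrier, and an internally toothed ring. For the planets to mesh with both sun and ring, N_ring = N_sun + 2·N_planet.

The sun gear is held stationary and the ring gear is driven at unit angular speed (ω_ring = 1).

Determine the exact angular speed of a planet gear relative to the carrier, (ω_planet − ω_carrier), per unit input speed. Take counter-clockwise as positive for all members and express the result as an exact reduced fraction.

N_ring = 15 + 2·21 = 57
15(ω_s−ω_c) = −57(ω_r−ω_c),  ω_s=0, ω_r=1
15(0−ω_c) = −57(1−ω_c)  ⇒  72ω_c = 57  ⇒  ω_c = 19/24
sun–planet: 15·(0−19/24) = −21·(ω_p−ω_c)  ⇒  ω_p−ω_c = −(15/21)·(-19/24) = 95/168

95/168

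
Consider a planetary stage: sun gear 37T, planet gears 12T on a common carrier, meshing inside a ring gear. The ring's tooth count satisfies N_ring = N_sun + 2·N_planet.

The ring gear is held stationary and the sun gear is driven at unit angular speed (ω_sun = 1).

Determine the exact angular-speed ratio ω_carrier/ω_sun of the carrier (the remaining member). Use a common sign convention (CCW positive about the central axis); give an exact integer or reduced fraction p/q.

37/98

N_ring = 37 + 2·12 = 61
37(ω_s−ω_c) = −61(ω_r−ω_c),  ω_r=0, ω_s=1
37(1−ω_c) = −61(0−ω_c)  ⇒  98ω_c = 37  ⇒  ω_c = 37/98
ω_c/ω_s = 37/98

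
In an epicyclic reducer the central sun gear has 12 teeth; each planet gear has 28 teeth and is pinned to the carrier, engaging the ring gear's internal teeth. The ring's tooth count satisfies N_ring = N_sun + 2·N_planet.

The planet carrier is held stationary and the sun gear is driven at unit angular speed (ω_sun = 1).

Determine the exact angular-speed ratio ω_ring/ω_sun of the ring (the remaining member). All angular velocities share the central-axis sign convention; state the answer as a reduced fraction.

N_ring = 12 + 2·28 = 68
12(ω_s−ω_c) = −68(ω_r−ω_c),  ω_c=0, ω_s=1
ω_r = 0 − (12/68)(1−0) = -3/17
ω_r/ω_s = -3/17

-3/17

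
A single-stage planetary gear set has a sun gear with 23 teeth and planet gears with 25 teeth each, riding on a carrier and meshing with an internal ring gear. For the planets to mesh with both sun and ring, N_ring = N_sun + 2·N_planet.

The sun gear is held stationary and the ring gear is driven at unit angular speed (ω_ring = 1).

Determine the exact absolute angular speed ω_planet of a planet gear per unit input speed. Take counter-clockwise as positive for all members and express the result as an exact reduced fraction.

N_ring = 23 + 2·25 = 73
23(ω_s−ω_c) = −73(ω_r−ω_c),  ω_s=0, ω_r=1
23(0−ω_c) = −73(1−ω_c)  ⇒  96ω_c = 73  ⇒  ω_c = 73/96
sun–planet: 23·(0−73/96) = −25·(ω_p−ω_c)  ⇒  ω_p−ω_c = −(23/25)·(-73/96) = 1679/2400
ω_p = 73/96 + 1679/2400 = 73/50

73/50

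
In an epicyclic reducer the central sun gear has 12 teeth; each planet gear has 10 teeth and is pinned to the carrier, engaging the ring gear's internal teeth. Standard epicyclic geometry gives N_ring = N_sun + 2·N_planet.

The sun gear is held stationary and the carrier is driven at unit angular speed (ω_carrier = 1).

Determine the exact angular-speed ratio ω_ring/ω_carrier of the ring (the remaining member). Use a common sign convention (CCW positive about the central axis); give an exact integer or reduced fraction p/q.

N_ring = 12 + 2·10 = 32
12(ω_s−ω_c) = −32(ω_r−ω_c),  ω_s=0, ω_c=1
ω_r = 1 − (12/32)(0−1) = 11/8
ω_r/ω_c = 11/8

11/8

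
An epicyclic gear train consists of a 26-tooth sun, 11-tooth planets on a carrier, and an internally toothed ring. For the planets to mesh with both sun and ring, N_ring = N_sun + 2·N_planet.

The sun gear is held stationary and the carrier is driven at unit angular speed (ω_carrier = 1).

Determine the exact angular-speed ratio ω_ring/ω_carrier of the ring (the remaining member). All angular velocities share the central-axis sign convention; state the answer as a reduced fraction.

37/24

N_ring = 26 + 2·11 = 48
26(ω_s−ω_c) = −48(ω_r−ω_c),  ω_s=0, ω_c=1
ω_r = 1 − (26/48)(0−1) = 37/24
ω_r/ω_c = 37/24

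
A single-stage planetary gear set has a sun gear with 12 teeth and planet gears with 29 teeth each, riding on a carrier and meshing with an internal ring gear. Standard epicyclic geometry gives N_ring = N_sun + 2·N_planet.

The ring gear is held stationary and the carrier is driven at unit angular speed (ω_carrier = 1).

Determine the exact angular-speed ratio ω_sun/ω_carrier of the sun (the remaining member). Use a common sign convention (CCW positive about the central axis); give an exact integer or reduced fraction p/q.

41/6

N_ring = 12 + 2·29 = 70
12(ω_s−ω_c) = −70(ω_r−ω_c),  ω_r=0, ω_c=1
ω_s = 1 − (70/12)(0−1) = 41/6
ω_s/ω_c = 41/6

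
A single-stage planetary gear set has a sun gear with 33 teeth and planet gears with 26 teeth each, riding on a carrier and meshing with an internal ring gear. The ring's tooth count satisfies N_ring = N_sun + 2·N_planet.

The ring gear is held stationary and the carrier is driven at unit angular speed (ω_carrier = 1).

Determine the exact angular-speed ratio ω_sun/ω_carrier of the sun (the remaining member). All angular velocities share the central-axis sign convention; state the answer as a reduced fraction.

N_ring = 33 + 2·26 = 85
33(ω_s−ω_c) = −85(ω_r−ω_c),  ω_r=0, ω_c=1
ω_s = 1 − (85/33)(0−1) = 118/33
ω_s/ω_c = 118/33

118/33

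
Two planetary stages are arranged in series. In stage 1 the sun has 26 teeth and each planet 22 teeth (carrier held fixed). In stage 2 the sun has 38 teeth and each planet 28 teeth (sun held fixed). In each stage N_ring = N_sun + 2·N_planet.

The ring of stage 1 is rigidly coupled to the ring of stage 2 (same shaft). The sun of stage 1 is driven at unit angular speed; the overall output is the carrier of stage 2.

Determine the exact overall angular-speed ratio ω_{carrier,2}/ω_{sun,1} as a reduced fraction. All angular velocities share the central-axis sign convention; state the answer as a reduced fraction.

-611/2310

Stage 1: N_ring = 26 + 2·22 = 70
Stage 1: 26(ω_s−ω_c) = −70(ω_r−ω_c),  ω_c=0, ω_s=1
Stage 1: ω_r = 0 − (26/70)(1−0) = -13/35
  ⇒ ω_r¹/ω_s¹ = -13/35
Stage 2: N_ring = 38 + 2·28 = 94
Stage 2: 38(ω_s−ω_c) = −94(ω_r−ω_c),  ω_s=0, ω_r=1
Stage 2: 38(0−ω_c) = −94(1−ω_c)  ⇒  132ω_c = 94  ⇒  ω_c = 47/66
  ⇒ ω_c²/ω_r² = 47/66
Coupling ω_r² = ω_r¹ ⇒ overall = -13/35 × 47/66 = -611/2310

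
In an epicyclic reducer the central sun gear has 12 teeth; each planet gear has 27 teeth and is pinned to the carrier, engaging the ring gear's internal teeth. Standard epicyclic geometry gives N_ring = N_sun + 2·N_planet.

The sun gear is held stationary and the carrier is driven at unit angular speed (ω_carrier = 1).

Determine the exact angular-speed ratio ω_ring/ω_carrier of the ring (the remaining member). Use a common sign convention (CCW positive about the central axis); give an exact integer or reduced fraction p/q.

13/11

N_ring = 12 + 2·27 = 66
12(ω_s−ω_c) = −66(ω_r−ω_c),  ω_s=0, ω_c=1
ω_r = 1 − (12/66)(0−1) = 13/11
ω_r/ω_c = 13/11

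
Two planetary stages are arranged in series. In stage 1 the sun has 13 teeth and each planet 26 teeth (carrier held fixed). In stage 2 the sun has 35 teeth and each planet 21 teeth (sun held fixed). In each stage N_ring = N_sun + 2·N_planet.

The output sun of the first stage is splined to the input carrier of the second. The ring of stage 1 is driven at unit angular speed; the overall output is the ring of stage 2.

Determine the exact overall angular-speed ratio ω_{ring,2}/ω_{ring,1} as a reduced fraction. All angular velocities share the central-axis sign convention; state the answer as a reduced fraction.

Stage 1: N_ring = 13 + 2·26 = 65
Stage 1: 13(ω_s−ω_c) = −65(ω_r−ω_c),  ω_c=0, ω_r=1
Stage 1: ω_s = 0 − (65/13)(1−0) = -5
  ⇒ ω_s¹/ω_r¹ = -5
Stage 2: N_ring = 35 + 2·21 = 77
Stage 2: 35(ω_s−ω_c) = −77(ω_r−ω_c),  ω_s=0, ω_c=1
Stage 2: ω_r = 1 − (35/77)(0−1) = 16/11
  ⇒ ω_r²/ω_c² = 16/11
Coupling ω_c² = ω_s¹ ⇒ overall = -5 × 16/11 = -80/11

-80/11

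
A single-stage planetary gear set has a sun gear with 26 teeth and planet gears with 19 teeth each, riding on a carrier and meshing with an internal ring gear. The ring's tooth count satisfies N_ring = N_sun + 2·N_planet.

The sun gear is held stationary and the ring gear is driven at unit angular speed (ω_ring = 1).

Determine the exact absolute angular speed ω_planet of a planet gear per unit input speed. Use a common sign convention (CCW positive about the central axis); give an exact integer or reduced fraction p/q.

32/19

N_ring = 26 + 2·19 = 64
26(ω_s−ω_c) = −64(ω_r−ω_c),  ω_s=0, ω_r=1
26(0−ω_c) = −64(1−ω_c)  ⇒  90ω_c = 64  ⇒  ω_c = 32/45
sun–planet: 26·(0−32/45) = −19·(ω_p−ω_c)  ⇒  ω_p−ω_c = −(26/19)·(-32/45) = 832/855
ω_p = 32/45 + 832/855 = 32/19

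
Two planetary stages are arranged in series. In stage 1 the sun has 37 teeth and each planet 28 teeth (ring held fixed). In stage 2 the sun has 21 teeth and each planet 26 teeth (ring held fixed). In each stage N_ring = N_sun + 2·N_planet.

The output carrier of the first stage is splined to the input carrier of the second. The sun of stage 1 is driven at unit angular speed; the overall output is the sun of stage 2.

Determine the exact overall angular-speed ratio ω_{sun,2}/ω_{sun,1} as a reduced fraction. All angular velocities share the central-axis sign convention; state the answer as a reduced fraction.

Stage 1: N_ring = 37 + 2·28 = 93
Stage 1: 37(ω_s−ω_c) = −93(ω_r−ω_c),  ω_r=0, ω_s=1
Stage 1: 37(1−ω_c) = −93(0−ω_c)  ⇒  130ω_c = 37  ⇒  ω_c = 37/130
  ⇒ ω_c¹/ω_s¹ = 37/130
Stage 2: N_ring = 21 + 2·26 = 73
Stage 2: 21(ω_s−ω_c) = −73(ω_r−ω_c),  ω_r=0, ω_c=1
Stage 2: ω_s = 1 − (73/21)(0−1) = 94/21
  ⇒ ω_s²/ω_c² = 94/21
Coupling ω_c² = ω_c¹ ⇒ overall = 37/130 × 94/21 = 1739/1365

1739/1365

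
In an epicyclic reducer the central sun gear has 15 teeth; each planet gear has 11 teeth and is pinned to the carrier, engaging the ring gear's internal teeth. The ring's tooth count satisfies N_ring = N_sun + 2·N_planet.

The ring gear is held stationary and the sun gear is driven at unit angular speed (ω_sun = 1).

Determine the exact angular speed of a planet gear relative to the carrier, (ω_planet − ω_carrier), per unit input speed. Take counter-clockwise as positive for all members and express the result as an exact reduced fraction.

-555/572

N_ring = 15 + 2·11 = 37
15(ω_s−ω_c) = −37(ω_r−ω_c),  ω_r=0, ω_s=1
15(1−ω_c) = −37(0−ω_c)  ⇒  52ω_c = 15  ⇒  ω_c = 15/52
sun–planet: 15·(1−15/52) = −11·(ω_p−ω_c)  ⇒  ω_p−ω_c = −(15/11)·(37/52) = -555/572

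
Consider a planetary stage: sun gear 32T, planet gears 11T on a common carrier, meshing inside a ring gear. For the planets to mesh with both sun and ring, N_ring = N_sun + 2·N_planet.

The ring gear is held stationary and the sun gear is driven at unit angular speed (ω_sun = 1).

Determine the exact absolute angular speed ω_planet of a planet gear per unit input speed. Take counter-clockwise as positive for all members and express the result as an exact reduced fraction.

N_ring = 32 + 2·11 = 54
32(ω_s−ω_c) = −54(ω_r−ω_c),  ω_r=0, ω_s=1
32(1−ω_c) = −54(0−ω_c)  ⇒  86ω_c = 32  ⇒  ω_c = 16/43
sun–planet: 32·(1−16/43) = −11·(ω_p−ω_c)  ⇒  ω_p−ω_c = −(32/11)·(27/43) = -864/473
ω_p = 16/43 − 864/473 = -16/11

-16/11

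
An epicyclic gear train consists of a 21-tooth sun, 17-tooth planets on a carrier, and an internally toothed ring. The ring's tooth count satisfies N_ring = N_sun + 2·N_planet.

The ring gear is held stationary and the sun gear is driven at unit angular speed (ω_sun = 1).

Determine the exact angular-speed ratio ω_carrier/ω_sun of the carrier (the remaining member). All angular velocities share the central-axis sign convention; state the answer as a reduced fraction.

21/76

N_ring = 21 + 2·17 = 55
21(ω_s−ω_c) = −55(ω_r−ω_c),  ω_r=0, ω_s=1
21(1−ω_c) = −55(0−ω_c)  ⇒  76ω_c = 21  ⇒  ω_c = 21/76
ω_c/ω_s = 21/76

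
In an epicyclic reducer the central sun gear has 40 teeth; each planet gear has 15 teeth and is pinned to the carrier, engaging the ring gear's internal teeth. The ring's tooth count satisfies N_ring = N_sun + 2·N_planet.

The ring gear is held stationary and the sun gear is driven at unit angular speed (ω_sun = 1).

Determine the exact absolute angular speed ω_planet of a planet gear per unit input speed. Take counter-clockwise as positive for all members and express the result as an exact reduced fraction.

-4/3

N_ring = 40 + 2·15 = 70
40(ω_s−ω_c) = −70(ω_r−ω_c),  ω_r=0, ω_s=1
40(1−ω_c) = −70(0−ω_c)  ⇒  110ω_c = 40  ⇒  ω_c = 4/11
sun–planet: 40·(1−4/11) = −15·(ω_p−ω_c)  ⇒  ω_p−ω_c = −(40/15)·(7/11) = -56/33
ω_p = 4/11 − 56/33 = -4/3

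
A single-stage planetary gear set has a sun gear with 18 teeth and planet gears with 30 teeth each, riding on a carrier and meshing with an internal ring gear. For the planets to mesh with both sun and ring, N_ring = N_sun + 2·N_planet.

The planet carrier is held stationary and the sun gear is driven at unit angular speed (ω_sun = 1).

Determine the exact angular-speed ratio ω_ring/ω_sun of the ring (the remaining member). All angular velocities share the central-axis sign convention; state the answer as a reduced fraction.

-3/13

N_ring = 18 + 2·30 = 78
18(ω_s−ω_c) = −78(ω_r−ω_c),  ω_c=0, ω_s=1
ω_r = 0 − (18/78)(1−0) = -3/13
ω_r/ω_s = -3/13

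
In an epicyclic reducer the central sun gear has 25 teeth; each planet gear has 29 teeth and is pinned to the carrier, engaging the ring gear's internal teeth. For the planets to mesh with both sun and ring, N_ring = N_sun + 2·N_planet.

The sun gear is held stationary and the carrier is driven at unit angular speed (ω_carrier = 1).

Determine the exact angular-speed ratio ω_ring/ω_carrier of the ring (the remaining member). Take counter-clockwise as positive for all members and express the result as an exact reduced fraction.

N_ring = 25 + 2·29 = 83
25(ω_s−ω_c) = −83(ω_r−ω_c),  ω_s=0, ω_c=1
ω_r = 1 − (25/83)(0−1) = 108/83
ω_r/ω_c = 108/83

108/83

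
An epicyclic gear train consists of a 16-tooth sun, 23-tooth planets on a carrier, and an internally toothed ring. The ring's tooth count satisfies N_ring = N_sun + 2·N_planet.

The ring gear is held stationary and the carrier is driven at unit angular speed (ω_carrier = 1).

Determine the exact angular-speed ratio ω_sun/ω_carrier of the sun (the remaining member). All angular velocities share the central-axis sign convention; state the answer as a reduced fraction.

N_ring = 16 + 2·23 = 62
16(ω_s−ω_c) = −62(ω_r−ω_c),  ω_r=0, ω_c=1
ω_s = 1 − (62/16)(0−1) = 39/8
ω_s/ω_c = 39/8

39/8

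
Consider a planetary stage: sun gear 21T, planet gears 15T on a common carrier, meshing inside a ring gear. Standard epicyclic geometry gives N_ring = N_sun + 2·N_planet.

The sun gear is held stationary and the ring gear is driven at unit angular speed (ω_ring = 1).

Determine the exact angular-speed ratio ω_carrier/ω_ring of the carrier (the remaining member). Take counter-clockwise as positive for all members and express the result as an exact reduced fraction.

17/24

N_ring = 21 + 2·15 = 51
21(ω_s−ω_c) = −51(ω_r−ω_c),  ω_s=0, ω_r=1
21(0−ω_c) = −51(1−ω_c)  ⇒  72ω_c = 51  ⇒  ω_c = 17/24
ω_c/ω_r = 17/24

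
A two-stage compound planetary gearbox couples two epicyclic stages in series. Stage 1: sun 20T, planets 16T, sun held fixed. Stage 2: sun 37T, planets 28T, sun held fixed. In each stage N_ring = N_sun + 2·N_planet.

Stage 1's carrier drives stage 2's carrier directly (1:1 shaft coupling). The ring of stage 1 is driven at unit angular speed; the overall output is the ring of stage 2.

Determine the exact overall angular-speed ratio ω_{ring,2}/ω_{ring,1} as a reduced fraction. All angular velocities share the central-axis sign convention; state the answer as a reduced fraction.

Stage 1: N_ring = 20 + 2·16 = 52
Stage 1: 20(ω_s−ω_c) = −52(ω_r−ω_c),  ω_s=0, ω_r=1
Stage 1: 20(0−ω_c) = −52(1−ω_c)  ⇒  72ω_c = 52  ⇒  ω_c = 13/18
  ⇒ ω_c¹/ω_r¹ = 13/18
Stage 2: N_ring = 37 + 2·28 = 93
Stage 2: 37(ω_s−ω_c) = −93(ω_r−ω_c),  ω_s=0, ω_c=1
Stage 2: ω_r = 1 − (37/93)(0−1) = 130/93
  ⇒ ω_r²/ω_c² = 130/93
Coupling ω_c² = ω_c¹ ⇒ overall = 13/18 × 130/93 = 845/837

845/837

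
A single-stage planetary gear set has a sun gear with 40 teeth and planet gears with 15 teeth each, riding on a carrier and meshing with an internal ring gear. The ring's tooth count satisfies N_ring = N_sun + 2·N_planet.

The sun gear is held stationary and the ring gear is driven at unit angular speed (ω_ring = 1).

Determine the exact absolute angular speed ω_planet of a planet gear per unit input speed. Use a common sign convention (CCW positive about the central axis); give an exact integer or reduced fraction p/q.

7/3

N_ring = 40 + 2·15 = 70
40(ω_s−ω_c) = −70(ω_r−ω_c),  ω_s=0, ω_r=1
40(0−ω_c) = −70(1−ω_c)  ⇒  110ω_c = 70  ⇒  ω_c = 7/11
sun–planet: 40·(0−7/11) = −15·(ω_p−ω_c)  ⇒  ω_p−ω_c = −(40/15)·(-7/11) = 56/33
ω_p = 7/11 + 56/33 = 7/3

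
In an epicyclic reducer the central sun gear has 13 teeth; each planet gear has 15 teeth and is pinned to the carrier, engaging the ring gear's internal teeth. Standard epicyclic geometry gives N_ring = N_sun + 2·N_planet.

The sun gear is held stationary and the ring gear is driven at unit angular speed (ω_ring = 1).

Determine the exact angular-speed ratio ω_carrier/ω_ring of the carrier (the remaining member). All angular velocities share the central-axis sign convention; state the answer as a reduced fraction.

43/56

N_ring = 13 + 2·15 = 43
13(ω_s−ω_c) = −43(ω_r−ω_c),  ω_s=0, ω_r=1
13(0−ω_c) = −43(1−ω_c)  ⇒  56ω_c = 43  ⇒  ω_c = 43/56
ω_c/ω_r = 43/56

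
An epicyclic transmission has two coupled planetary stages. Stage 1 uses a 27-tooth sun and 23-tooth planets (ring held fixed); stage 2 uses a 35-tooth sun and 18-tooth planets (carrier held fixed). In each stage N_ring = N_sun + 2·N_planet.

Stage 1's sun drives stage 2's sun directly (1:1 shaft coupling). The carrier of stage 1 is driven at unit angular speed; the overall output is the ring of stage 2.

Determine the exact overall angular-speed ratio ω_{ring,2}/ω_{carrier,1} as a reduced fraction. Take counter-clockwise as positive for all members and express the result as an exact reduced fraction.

-3500/1917

Stage 1: N_ring = 27 + 2·23 = 73
Stage 1: 27(ω_s−ω_c) = −73(ω_r−ω_c),  ω_r=0, ω_c=1
Stage 1: ω_s = 1 − (73/27)(0−1) = 100/27
  ⇒ ω_s¹/ω_c¹ = 100/27
Stage 2: N_ring = 35 + 2·18 = 71
Stage 2: 35(ω_s−ω_c) = −71(ω_r−ω_c),  ω_c=0, ω_s=1
Stage 2: ω_r = 0 − (35/71)(1−0) = -35/71
  ⇒ ω_r²/ω_s² = -35/71
Coupling ω_s² = ω_s¹ ⇒ overall = 100/27 × -35/71 = -3500/1917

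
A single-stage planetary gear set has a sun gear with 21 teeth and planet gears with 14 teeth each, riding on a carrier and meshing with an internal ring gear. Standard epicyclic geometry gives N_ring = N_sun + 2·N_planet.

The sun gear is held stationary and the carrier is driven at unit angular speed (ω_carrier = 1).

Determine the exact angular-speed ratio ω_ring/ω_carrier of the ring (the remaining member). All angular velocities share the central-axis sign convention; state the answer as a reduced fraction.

10/7

N_ring = 21 + 2·14 = 49
21(ω_s−ω_c) = −49(ω_r−ω_c),  ω_s=0, ω_c=1
ω_r = 1 − (21/49)(0−1) = 10/7
ω_r/ω_c = 10/7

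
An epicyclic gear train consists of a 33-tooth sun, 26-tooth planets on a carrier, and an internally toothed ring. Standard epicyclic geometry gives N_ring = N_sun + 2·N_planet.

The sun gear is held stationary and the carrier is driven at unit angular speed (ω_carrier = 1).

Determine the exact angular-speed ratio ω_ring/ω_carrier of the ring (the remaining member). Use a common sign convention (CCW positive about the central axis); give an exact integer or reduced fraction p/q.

118/85

N_ring = 33 + 2·26 = 85
33(ω_s−ω_c) = −85(ω_r−ω_c),  ω_s=0, ω_c=1
ω_r = 1 − (33/85)(0−1) = 118/85
ω_r/ω_c = 118/85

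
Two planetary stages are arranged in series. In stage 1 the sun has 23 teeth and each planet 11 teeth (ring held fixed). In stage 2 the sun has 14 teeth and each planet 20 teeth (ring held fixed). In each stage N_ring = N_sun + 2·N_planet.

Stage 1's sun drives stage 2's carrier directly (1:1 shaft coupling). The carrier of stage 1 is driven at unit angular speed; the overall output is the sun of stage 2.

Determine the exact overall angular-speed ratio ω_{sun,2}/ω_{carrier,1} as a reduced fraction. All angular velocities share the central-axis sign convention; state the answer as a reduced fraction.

Stage 1: N_ring = 23 + 2·11 = 45
Stage 1: 23(ω_s−ω_c) = −45(ω_r−ω_c),  ω_r=0, ω_c=1
Stage 1: ω_s = 1 − (45/23)(0−1) = 68/23
  ⇒ ω_s¹/ω_c¹ = 68/23
Stage 2: N_ring = 14 + 2·20 = 54
Stage 2: 14(ω_s−ω_c) = −54(ω_r−ω_c),  ω_r=0, ω_c=1
Stage 2: ω_s = 1 − (54/14)(0−1) = 34/7
  ⇒ ω_s²/ω_c² = 34/7
Coupling ω_c² = ω_s¹ ⇒ overall = 68/23 × 34/7 = 2312/161

2312/161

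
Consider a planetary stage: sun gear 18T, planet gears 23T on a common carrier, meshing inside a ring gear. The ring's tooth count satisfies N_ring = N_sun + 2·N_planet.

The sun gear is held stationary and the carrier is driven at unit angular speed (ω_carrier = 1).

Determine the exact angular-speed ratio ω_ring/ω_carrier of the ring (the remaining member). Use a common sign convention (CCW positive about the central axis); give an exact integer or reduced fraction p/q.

N_ring = 18 + 2·23 = 64
18(ω_s−ω_c) = −64(ω_r−ω_c),  ω_s=0, ω_c=1
ω_r = 1 − (18/64)(0−1) = 41/32
ω_r/ω_c = 41/32

41/32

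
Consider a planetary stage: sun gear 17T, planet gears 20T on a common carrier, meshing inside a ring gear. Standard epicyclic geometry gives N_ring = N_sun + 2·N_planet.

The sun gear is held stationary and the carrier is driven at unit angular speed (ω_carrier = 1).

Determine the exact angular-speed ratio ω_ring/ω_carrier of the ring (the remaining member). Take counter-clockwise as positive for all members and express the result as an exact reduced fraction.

N_ring = 17 + 2·20 = 57
17(ω_s−ω_c) = −57(ω_r−ω_c),  ω_s=0, ω_c=1
ω_r = 1 − (17/57)(0−1) = 74/57
ω_r/ω_c = 74/57

74/57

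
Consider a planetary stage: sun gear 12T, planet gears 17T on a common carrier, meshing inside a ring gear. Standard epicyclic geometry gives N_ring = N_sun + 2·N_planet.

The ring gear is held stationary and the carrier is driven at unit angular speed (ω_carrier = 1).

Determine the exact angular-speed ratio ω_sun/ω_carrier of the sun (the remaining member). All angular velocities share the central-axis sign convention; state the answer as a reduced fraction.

29/6

N_ring = 12 + 2·17 = 46
12(ω_s−ω_c) = −46(ω_r−ω_c),  ω_r=0, ω_c=1
ω_s = 1 − (46/12)(0−1) = 29/6
ω_s/ω_c = 29/6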